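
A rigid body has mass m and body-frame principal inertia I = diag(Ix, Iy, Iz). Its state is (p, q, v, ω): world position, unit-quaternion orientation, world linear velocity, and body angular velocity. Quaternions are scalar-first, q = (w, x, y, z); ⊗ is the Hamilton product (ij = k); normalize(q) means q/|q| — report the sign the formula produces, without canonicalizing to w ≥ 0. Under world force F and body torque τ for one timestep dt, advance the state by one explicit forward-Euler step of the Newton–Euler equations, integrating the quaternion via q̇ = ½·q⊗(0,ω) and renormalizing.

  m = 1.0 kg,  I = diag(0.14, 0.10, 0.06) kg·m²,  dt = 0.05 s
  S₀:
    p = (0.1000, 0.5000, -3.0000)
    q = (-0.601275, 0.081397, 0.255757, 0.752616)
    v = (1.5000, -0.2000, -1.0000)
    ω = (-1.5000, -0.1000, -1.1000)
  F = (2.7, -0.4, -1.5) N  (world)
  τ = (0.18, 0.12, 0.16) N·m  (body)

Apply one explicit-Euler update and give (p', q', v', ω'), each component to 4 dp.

ω×(Iω) gyroscopic = (-0.0044, 0.1320, -0.0060)
(τ − ω×Iω)/I = (1.3171, -0.1200, 2.7667)
ω' = ω + α·dt = (-1.4341, -0.1060, -0.9617)
q⊗(0,ω) = (0.9755488, 0.6958414, -0.9792598, 1.0368983)
q' = normalize(q + ½dt·q⊗(0,ω)) = (-0.5763, 0.0987, 0.2310, 0.7777)
a = (2.7000, -0.4000, -1.5000)
p' = p + v·dt = (0.1750, 0.4900, -3.0500)
v + (F/m)dt = (1.6350, -0.2200, -1.0750)

p' = (0.1750, 0.4900, -3.0500)
q' = (-0.5763, 0.0987, 0.2310, 0.7777)
v' = (1.6350, -0.2200, -1.0750)
ω' = (-1.4341, -0.1060, -0.9617)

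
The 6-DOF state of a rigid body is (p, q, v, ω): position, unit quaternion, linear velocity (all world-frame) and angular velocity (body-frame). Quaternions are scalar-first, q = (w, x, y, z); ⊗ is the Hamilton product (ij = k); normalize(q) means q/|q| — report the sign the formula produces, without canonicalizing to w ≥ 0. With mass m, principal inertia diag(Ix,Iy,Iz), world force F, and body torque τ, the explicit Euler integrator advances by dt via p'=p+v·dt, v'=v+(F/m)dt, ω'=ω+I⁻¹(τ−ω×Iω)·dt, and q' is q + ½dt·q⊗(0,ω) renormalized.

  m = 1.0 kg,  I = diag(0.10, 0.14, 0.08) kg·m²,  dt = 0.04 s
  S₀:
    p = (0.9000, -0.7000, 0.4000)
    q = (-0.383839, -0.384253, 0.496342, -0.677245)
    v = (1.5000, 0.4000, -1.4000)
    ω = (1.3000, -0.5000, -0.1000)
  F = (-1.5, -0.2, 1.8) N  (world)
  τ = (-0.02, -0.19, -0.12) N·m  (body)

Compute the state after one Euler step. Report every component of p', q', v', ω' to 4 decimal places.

precession coupling ω×(Iω) = (-0.0030, -0.0026, -0.0260)
(τ − ω×Iω)/I = (-0.1700, -1.3386, -1.1750)
ω' = ω + α·dt = (1.2932, -0.5535, -0.1470)
2q̇ = q⊗(0,ω) = (0.6799754, -0.8872474, -0.7269243, -0.4147342)
q + ½dt·q⊗(0,ω), renormalized = (-0.3701, -0.4018, 0.4816, -0.6853)
new position p' = (0.9600, -0.6840, 0.3440)
v + (F/m)dt = (1.4400, 0.3920, -1.3280)

p' = (0.9600, -0.6840, 0.3440)
q' = (-0.3701, -0.4018, 0.4816, -0.6853)
v' = (1.4400, 0.3920, -1.3280)
ω' = (1.2932, -0.5535, -0.1470)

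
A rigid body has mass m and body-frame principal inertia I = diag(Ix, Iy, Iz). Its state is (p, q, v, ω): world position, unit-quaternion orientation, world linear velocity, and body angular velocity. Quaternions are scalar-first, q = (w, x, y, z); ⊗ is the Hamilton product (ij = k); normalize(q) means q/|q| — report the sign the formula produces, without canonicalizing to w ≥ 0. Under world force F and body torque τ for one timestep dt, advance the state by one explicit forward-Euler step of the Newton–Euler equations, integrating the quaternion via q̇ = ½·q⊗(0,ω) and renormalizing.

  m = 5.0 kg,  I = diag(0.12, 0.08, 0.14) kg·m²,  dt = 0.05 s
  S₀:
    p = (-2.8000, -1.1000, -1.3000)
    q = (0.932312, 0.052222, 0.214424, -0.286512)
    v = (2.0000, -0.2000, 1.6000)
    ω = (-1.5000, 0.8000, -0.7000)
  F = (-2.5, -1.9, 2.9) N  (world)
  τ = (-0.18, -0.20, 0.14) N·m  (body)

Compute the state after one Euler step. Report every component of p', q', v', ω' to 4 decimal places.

new position p' = (-2.7000, -1.1100, -1.2200)
v + (F/m)dt = (1.9750, -0.2190, 1.6290)
ω×(Iω) gyroscopic = (-0.0336, -0.0210, 0.0480)
(τ − ω×Iω)/I = (-1.2200, -2.2375, 0.6571)
ω' = ω + α·dt = (-1.5610, 0.6881, -0.6671)
Hamilton product q⊗(0,ω) = (-0.2937646, -1.3193552, 1.2121730, -0.2892048)
updated quaternion q' = (0.9240, 0.0192, 0.2445, -0.2934)

p' = (-2.7000, -1.1100, -1.2200)
q' = (0.9240, 0.0192, 0.2445, -0.2934)
v' = (1.9750, -0.2190, 1.6290)
ω' = (-1.5610, 0.6881, -0.6671)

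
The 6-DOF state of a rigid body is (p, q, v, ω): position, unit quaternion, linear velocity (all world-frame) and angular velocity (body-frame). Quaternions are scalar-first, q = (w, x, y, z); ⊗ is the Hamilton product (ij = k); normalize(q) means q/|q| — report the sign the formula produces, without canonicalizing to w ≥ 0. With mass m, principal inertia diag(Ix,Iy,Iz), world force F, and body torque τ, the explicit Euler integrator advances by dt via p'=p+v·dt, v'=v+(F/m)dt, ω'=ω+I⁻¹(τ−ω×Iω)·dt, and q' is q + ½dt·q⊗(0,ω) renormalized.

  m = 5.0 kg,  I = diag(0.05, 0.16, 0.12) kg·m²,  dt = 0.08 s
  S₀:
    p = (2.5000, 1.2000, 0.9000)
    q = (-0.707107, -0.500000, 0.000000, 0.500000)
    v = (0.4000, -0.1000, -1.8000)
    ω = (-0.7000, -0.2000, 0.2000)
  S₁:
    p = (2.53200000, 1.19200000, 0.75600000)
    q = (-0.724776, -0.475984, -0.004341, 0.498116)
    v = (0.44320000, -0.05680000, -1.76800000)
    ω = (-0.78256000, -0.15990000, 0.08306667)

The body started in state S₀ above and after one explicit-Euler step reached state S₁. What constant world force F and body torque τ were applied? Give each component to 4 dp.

ω₁ − ω₀ = (-0.08256000, 0.04010000, -0.11693333)
I·α + gyro = (-0.0500, 0.0900, -0.1600)
velocity change Δv = (0.04320000, 0.04320000, 0.03200000)
applied force F = (2.7000, 2.7000, 2.0000)

F = (2.7000, 2.7000, 2.0000)
τ = (-0.0500, 0.0900, -0.1600)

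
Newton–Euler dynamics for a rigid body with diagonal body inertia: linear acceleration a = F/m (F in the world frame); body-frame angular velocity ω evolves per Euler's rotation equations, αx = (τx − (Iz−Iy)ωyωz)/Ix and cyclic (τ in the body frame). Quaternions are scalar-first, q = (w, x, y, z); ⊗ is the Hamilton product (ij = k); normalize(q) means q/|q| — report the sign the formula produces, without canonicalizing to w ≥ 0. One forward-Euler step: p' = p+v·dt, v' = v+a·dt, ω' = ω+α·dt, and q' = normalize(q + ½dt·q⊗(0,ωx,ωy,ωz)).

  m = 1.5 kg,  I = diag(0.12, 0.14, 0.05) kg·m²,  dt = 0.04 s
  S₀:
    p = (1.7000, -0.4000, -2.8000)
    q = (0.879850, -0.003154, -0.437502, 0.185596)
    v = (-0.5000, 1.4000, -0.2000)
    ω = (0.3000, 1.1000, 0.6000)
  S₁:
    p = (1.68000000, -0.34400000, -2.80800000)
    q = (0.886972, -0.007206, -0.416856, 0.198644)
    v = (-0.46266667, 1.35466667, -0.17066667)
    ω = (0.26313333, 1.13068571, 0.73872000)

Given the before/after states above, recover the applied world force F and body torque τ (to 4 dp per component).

Δω = ω₁−ω₀ = (-0.03686667, 0.03068571, 0.13872000)
τ = I·(Δω/dt) + ω₀×(Iω₀) = (-0.1700, 0.1200, 0.1800)
Δv = v₁−v₀ = (0.03733333, -0.04533333, 0.02933333)
F = m·Δv/dt = (1.4000, -1.7000, 1.1000)

F = (1.4000, -1.7000, 1.1000)
τ = (-0.1700, 0.1200, 0.1800)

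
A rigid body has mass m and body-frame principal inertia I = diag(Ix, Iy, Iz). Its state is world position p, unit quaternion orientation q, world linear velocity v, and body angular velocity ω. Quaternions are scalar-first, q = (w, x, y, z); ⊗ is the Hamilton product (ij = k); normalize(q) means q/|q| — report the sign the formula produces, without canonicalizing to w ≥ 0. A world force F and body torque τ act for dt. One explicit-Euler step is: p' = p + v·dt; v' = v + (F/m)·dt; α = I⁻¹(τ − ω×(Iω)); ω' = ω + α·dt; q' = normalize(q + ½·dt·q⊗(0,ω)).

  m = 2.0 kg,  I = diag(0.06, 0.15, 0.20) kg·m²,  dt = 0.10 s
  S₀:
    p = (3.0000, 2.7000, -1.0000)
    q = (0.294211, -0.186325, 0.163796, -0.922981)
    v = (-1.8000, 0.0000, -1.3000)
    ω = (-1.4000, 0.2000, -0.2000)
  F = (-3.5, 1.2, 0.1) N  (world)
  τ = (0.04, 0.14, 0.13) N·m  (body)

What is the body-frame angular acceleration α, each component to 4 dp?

gyro term ω×Iω = (-0.0020, -0.0392, -0.0252)
angular accel α = (0.7000, 1.1947, 0.7760)

α = (0.7000, 1.1947, 0.7760)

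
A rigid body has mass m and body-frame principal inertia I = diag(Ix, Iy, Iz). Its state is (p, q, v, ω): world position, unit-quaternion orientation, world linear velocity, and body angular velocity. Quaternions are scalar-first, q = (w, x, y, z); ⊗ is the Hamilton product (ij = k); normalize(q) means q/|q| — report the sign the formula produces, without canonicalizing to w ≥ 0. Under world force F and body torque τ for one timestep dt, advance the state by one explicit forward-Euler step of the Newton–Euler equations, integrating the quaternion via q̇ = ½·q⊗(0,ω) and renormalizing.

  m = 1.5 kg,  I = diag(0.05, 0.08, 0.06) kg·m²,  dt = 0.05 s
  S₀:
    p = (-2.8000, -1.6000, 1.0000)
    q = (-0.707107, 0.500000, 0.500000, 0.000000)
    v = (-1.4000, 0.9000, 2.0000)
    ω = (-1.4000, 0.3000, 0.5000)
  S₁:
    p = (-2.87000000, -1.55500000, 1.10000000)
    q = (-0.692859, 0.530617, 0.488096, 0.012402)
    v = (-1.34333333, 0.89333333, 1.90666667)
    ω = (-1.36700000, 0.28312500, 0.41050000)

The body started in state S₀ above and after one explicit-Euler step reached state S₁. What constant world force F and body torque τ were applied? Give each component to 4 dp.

F = (1.7000, -0.2000, -2.8000)
τ = (0.0300, -0.0200, -0.1200)

Δv = v₁−v₀ = (0.05666667, -0.00666667, -0.09333333)
applied force F = (1.7000, -0.2000, -2.8000)
rate change Δω = (0.03300000, -0.01687500, -0.08950000)
I·α + gyro = (0.0300, -0.0200, -0.1200)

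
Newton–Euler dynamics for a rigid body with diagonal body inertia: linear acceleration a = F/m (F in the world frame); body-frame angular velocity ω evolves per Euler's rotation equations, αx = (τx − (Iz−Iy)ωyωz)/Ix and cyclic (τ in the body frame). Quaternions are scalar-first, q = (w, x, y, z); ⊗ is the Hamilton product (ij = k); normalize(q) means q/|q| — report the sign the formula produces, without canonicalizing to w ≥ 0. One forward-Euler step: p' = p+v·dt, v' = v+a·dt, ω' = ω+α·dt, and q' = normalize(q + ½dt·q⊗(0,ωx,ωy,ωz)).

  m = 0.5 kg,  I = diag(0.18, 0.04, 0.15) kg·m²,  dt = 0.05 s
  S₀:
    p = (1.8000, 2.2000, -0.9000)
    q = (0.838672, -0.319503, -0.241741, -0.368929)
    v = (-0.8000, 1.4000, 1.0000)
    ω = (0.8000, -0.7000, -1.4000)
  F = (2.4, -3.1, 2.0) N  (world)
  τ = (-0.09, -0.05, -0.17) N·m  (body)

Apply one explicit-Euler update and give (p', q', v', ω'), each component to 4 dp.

p' = (1.7600, 2.2700, -0.8500)
q' = (0.8271, -0.3004, -0.2747, -0.3875)
v' = (-0.5600, 1.0900, 1.2000)
ω' = (0.7451, -0.7205, -1.4828)

new position p' = (1.7600, 2.2700, -0.8500)
v + (F/m)dt = (-0.5600, 1.0900, 1.2000)
(τ − ω×Iω)/I = (-1.0989, -0.4100, -1.6560)
new body rate ω' = (0.7451, -0.7205, -1.4828)
Hamilton product q⊗(0,ω) = (-0.4301169, 0.7511247, -1.3295178, -0.7570959)
q + ½dt·q⊗(0,ω), renormalized = (0.8271, -0.3004, -0.2747, -0.3875)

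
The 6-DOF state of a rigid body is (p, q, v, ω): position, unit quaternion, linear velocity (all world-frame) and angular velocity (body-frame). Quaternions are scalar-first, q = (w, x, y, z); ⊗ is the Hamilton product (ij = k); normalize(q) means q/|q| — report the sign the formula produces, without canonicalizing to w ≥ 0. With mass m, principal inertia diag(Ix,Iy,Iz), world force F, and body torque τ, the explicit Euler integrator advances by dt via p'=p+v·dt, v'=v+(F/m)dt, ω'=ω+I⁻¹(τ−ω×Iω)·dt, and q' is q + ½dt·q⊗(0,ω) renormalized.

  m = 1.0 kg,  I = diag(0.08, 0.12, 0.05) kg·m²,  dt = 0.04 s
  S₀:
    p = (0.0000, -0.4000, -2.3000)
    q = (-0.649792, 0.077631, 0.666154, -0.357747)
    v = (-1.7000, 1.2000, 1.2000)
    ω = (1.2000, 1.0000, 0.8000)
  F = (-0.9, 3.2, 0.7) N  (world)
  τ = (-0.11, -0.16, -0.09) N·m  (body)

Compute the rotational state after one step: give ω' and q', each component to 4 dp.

angular accel α = (-0.6750, -1.5733, -2.7600)
ω' = ω + α·dt = (1.1730, 0.9371, 0.6896)
q⊗(0,ω) = (-0.4731136, 0.1109198, -1.1411932, -1.2415874)
updated quaternion q' = (-0.6588, 0.0798, 0.6429, -0.3823)

ω' = (1.1730, 0.9371, 0.6896)
q' = (-0.6588, 0.0798, 0.6429, -0.3823)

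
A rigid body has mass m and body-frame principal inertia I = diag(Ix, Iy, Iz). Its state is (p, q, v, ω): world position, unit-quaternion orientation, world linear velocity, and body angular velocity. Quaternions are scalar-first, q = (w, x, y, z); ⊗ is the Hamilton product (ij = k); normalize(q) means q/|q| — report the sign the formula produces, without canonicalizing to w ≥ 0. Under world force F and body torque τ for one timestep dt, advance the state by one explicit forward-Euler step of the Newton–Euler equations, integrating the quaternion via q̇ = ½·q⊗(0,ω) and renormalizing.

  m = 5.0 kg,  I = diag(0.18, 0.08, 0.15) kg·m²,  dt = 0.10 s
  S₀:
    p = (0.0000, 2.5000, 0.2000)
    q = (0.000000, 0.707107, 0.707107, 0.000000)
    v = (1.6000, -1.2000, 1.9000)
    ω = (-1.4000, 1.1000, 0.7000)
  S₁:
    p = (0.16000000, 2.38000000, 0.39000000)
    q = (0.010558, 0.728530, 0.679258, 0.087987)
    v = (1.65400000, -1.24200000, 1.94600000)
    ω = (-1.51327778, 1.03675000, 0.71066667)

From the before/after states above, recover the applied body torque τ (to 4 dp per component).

τ = (-0.1500, -0.0800, 0.1700)

Δω = ω₁−ω₀ = (-0.11327778, -0.06325000, 0.01066667)
applied torque τ = (-0.1500, -0.0800, 0.1700)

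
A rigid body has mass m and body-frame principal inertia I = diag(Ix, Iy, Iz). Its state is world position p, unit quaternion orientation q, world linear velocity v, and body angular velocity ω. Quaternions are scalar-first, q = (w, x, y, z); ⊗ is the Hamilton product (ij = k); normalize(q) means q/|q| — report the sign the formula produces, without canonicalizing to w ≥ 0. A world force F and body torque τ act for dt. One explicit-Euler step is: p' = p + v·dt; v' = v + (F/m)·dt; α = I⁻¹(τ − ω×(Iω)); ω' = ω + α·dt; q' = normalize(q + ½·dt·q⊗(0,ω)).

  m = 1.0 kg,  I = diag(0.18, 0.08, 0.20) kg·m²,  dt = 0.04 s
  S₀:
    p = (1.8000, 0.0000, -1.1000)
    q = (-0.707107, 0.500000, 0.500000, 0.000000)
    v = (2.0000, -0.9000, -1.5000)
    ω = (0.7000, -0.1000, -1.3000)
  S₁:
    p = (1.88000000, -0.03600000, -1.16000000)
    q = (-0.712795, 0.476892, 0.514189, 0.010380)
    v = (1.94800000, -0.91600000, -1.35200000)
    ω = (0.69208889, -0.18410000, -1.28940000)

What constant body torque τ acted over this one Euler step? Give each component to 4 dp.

Δω = ω₁−ω₀ = (-0.00791111, -0.08410000, 0.01060000)
ω₀×(Iω₀) = (0.0156, 0.0182, 0.0070)
I·α + gyro = (-0.0200, -0.1500, 0.0600)

τ = (-0.0200, -0.1500, 0.0600)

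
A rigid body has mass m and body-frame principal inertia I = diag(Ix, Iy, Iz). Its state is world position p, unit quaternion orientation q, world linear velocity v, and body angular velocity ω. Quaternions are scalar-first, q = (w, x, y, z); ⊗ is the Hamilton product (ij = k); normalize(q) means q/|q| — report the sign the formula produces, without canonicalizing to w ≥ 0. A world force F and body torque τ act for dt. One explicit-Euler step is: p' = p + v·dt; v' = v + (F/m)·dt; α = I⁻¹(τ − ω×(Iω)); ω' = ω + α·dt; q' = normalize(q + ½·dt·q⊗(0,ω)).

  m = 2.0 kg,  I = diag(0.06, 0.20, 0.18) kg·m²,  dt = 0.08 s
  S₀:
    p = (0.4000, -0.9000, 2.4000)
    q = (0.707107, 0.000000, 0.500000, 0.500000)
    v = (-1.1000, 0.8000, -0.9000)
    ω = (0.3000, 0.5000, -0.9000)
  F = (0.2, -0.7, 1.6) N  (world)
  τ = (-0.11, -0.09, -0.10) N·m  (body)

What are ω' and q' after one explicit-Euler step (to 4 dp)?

ω' = (0.1413, 0.4510, -0.9538)
q' = (0.7144, -0.0195, 0.5197, 0.4681)

precession coupling ω×(Iω) = (0.0090, 0.0324, 0.0210)
(τ − ω×Iω)/I = (-1.9833, -0.6120, -0.6722)
ω + α·dt = (0.1413, 0.4510, -0.9538)
q⊗(0,ω) = (0.2000000, -0.4878679, 0.5035535, -0.7863963)
updated quaternion q' = (0.7144, -0.0195, 0.5197, 0.4681)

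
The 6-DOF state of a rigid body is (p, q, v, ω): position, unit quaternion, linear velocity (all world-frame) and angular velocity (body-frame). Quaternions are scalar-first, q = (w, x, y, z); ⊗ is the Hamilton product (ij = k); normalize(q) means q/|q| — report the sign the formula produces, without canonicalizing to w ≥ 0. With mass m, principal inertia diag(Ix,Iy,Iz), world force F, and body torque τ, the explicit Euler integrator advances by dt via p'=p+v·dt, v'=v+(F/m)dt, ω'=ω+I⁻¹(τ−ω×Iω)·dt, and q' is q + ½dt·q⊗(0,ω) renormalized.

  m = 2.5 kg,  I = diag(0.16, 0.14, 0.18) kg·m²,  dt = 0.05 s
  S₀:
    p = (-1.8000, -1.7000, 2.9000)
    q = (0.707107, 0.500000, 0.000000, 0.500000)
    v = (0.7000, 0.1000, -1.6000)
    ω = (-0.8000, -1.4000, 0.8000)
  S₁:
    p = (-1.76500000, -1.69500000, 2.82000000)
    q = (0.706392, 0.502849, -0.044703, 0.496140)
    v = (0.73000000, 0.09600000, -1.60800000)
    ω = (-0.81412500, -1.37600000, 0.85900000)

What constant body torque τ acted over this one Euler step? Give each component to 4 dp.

ω₁ − ω₀ = (-0.01412500, 0.02400000, 0.05900000)
ω₀×(Iω₀) = (-0.0448, 0.0128, -0.0224)
applied torque τ = (-0.0900, 0.0800, 0.1900)

τ = (-0.0900, 0.0800, 0.1900)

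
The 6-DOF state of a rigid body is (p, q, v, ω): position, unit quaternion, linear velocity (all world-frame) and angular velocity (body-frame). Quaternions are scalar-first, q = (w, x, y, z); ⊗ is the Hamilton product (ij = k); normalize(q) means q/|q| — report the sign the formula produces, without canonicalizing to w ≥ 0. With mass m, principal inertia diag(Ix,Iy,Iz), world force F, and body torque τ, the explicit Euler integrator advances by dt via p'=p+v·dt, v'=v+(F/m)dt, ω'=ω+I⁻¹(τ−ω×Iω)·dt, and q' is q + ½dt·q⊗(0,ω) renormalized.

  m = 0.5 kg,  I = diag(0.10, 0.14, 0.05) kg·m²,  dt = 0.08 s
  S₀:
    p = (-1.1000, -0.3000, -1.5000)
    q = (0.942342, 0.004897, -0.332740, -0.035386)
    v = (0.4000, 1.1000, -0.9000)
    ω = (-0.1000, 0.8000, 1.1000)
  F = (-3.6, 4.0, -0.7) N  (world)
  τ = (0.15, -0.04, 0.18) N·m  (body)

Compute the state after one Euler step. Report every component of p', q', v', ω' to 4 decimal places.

p' = (-1.0680, -0.2120, -1.5720)
q' = (0.9531, -0.0124, -0.3022, 0.0049)
v' = (-0.1760, 1.7400, -1.0120)
ω' = (0.0834, 0.7803, 1.3931)

gyro term ω×Iω = (-0.0792, -0.0055, -0.0032)
α = I⁻¹(τ − ω×Iω) = (2.2920, -0.2464, 3.6640)
new body rate ω' = (0.0834, 0.7803, 1.3931)
2q̇ = q⊗(0,ω) = (0.3056063, -0.4319394, 0.7520255, 1.0072198)
q' = normalize(q + ½dt·q⊗(0,ω)) = (0.9531, -0.0124, -0.3022, 0.0049)
a = (-7.2000, 8.0000, -1.4000)
p + v·dt = (-1.0680, -0.2120, -1.5720)
v + (F/m)dt = (-0.1760, 1.7400, -1.0120)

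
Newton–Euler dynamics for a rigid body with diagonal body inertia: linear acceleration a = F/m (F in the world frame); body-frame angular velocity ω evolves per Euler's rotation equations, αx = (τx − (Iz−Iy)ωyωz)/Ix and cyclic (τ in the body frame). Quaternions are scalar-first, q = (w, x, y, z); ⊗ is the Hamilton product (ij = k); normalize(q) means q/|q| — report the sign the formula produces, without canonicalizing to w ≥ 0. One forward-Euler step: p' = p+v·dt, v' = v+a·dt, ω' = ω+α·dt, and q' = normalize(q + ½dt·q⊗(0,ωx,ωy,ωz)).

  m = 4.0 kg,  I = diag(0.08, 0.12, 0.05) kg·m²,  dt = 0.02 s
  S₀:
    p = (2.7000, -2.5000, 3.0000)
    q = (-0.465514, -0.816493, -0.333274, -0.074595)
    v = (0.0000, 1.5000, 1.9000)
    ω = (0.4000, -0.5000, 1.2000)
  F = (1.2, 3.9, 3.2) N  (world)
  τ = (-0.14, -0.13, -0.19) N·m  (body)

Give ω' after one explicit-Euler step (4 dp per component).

ω×(Iω) gyroscopic = (0.0420, 0.0144, -0.0080)
angular accel α = (-2.2750, -1.2033, -3.6400)
ω + α·dt = (0.3545, -0.5241, 1.1272)

ω' = (0.3545, -0.5241, 1.1272)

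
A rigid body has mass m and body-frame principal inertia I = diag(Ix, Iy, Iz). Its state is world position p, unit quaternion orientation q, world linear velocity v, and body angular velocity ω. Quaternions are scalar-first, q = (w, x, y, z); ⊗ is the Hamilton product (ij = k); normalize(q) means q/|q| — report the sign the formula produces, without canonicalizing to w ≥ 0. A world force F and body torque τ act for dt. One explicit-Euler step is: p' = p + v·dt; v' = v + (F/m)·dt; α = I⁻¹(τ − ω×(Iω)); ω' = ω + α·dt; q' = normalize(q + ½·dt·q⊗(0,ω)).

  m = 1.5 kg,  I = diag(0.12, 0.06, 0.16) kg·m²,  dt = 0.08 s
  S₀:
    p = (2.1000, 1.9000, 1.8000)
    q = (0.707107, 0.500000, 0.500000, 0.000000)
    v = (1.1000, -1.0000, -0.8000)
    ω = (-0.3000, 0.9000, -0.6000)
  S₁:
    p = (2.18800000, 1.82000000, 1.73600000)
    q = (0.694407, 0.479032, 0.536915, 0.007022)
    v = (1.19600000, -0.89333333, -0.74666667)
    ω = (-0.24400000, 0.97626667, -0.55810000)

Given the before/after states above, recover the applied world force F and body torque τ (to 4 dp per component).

Δv = v₁−v₀ = (0.09600000, 0.10666667, 0.05333333)
applied force F = (1.8000, 2.0000, 1.0000)
ω₁ − ω₀ = (0.05600000, 0.07626667, 0.04190000)
ω₀×(Iω₀) = (-0.0540, -0.0072, 0.0162)
applied torque τ = (0.0300, 0.0500, 0.1000)

F = (1.8000, 2.0000, 1.0000)
τ = (0.0300, 0.0500, 0.1000)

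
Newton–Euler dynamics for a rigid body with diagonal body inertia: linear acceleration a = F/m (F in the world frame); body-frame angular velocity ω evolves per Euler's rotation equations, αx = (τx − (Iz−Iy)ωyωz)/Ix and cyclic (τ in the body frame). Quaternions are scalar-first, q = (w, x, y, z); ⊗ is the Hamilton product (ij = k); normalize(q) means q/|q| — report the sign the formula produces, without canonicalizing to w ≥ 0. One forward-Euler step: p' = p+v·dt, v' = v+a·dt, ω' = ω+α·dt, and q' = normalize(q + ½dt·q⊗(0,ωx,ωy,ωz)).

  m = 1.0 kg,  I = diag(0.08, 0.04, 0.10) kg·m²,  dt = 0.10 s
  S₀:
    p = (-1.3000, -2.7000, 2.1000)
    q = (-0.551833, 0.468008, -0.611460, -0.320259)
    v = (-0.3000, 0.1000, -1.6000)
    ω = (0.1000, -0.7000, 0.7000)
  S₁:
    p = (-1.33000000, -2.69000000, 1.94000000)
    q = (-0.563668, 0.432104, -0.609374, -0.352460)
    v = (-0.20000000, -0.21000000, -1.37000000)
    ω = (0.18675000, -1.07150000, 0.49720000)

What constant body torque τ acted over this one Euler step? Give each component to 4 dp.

ω₁ − ω₀ = (0.08675000, -0.37150000, -0.20280000)
I·α + gyro = (0.0400, -0.1500, -0.2000)

τ = (0.0400, -0.1500, -0.2000)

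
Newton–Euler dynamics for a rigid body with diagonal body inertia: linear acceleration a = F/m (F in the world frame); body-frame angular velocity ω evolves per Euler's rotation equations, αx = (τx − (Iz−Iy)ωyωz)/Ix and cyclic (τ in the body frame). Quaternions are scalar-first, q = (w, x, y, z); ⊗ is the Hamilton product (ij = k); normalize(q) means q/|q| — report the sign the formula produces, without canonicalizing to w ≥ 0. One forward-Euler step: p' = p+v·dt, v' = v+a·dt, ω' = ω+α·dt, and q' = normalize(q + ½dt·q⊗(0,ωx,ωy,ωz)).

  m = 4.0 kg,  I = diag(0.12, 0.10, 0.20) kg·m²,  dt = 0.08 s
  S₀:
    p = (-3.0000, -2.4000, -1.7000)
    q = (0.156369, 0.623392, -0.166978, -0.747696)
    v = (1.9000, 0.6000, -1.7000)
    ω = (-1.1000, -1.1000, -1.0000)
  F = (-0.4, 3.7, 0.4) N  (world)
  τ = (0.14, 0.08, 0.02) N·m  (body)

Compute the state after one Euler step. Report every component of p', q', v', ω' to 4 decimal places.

(τ − ω×Iω)/I = (0.2500, 1.6800, 0.2210)
ω' = ω + α·dt = (-1.0800, -0.9656, -0.9823)
Hamilton product q⊗(0,ω) = (-0.2456406, -0.8274935, 1.2738517, -1.0257760)
q + ½dt·q⊗(0,ω), renormalized = (0.1461, 0.5887, -0.1157, -0.7866)
linear accel F/m = (-0.1000, 0.9250, 0.1000)
new position p' = (-2.8480, -2.3520, -1.8360)
new velocity v' = (1.8920, 0.6740, -1.6920)

p' = (-2.8480, -2.3520, -1.8360)
q' = (0.1461, 0.5887, -0.1157, -0.7866)
v' = (1.8920, 0.6740, -1.6920)
ω' = (-1.0800, -0.9656, -0.9823)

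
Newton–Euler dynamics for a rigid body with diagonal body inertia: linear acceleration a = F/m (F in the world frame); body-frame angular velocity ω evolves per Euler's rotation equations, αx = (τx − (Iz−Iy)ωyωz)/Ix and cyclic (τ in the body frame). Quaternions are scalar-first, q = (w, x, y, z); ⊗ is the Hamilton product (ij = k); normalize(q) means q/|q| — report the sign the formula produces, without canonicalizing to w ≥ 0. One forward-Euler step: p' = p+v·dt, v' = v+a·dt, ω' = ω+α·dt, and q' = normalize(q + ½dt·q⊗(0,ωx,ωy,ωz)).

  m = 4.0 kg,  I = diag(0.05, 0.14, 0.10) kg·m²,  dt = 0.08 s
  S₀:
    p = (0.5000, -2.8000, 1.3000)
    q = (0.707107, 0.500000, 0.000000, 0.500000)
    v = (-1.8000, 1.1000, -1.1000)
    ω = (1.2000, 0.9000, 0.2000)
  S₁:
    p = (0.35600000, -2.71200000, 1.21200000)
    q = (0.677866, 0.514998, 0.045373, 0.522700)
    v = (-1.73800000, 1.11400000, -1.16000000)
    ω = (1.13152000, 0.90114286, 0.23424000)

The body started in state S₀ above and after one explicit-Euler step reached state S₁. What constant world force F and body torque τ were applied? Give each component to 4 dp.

ω₁ − ω₀ = (-0.06848000, 0.00114286, 0.03424000)
gyro term ω₀×Iω₀ = (-0.0072, -0.0120, 0.0972)
I·α + gyro = (-0.0500, -0.0100, 0.1400)
v₁ − v₀ = (0.06200000, 0.01400000, -0.06000000)
applied force F = (3.1000, 0.7000, -3.0000)

F = (3.1000, 0.7000, -3.0000)
τ = (-0.0500, -0.0100, 0.1400)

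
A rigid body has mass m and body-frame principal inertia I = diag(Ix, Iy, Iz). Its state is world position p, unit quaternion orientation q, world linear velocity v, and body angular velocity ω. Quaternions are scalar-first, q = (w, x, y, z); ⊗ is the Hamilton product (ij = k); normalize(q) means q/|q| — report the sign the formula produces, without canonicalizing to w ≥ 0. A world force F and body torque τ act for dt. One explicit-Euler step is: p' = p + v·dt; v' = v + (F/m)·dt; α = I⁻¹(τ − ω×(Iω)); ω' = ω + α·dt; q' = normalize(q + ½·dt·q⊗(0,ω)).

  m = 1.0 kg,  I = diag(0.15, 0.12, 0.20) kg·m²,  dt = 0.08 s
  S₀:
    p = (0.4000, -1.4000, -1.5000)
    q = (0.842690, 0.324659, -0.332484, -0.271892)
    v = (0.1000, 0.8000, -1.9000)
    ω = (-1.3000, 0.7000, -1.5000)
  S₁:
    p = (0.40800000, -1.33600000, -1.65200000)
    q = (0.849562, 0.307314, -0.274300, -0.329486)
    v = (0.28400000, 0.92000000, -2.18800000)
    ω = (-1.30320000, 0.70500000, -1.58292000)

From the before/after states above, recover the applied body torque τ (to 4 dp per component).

τ = (-0.0900, -0.0900, -0.1800)

Δω = ω₁−ω₀ = (-0.00320000, 0.00500000, -0.08292000)
ω₀×(Iω₀) = (-0.0840, -0.0975, 0.0273)
I·α + gyro = (-0.0900, -0.0900, -0.1800)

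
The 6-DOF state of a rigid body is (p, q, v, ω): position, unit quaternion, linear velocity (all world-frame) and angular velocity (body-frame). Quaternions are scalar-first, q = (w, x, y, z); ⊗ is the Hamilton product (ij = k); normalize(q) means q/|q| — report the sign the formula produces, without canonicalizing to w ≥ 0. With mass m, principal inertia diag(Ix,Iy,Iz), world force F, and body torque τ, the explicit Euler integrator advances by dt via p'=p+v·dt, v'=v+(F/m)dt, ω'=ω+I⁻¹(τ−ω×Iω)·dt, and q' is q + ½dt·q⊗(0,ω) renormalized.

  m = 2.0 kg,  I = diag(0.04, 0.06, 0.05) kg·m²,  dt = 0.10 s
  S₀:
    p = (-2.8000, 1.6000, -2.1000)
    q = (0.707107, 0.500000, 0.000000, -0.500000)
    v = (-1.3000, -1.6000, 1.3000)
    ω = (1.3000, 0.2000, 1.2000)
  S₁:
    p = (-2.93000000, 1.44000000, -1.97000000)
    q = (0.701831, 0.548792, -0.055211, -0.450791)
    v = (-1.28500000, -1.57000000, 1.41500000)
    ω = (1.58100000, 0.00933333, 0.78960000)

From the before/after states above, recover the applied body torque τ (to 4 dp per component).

τ = (0.1100, -0.1300, -0.2000)

rate change Δω = (0.28100000, -0.19066667, -0.41040000)
gyro term ω₀×Iω₀ = (-0.0024, -0.0156, 0.0052)
τ = I·(Δω/dt) + ω₀×(Iω₀) = (0.1100, -0.1300, -0.2000)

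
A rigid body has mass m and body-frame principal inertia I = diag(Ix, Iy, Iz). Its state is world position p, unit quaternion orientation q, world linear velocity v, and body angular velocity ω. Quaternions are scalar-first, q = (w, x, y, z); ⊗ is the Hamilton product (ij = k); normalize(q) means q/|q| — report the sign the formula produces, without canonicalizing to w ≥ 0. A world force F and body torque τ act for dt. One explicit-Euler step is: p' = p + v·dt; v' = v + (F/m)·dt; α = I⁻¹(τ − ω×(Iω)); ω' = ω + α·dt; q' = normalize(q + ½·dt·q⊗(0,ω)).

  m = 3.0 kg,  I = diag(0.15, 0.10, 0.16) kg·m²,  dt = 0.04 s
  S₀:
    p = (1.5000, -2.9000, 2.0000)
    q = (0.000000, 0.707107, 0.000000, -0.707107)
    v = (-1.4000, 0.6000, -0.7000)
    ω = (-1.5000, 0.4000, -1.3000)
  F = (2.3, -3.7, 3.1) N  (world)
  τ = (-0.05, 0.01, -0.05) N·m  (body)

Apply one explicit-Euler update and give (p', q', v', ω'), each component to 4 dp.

a = F/m = (0.7667, -1.2333, 1.0333)
p' = p + v·dt = (1.4440, -2.8760, 1.9720)
v + (F/m)dt = (-1.3693, 0.5507, -0.6587)
gyro term ω×Iω = (-0.0312, -0.0195, 0.0300)
α = I⁻¹(τ − ω×Iω) = (-0.1253, 0.2950, -0.5000)
ω + α·dt = (-1.5050, 0.4118, -1.3200)
q⊗(0,ω) = (0.1414214, 0.2828428, 1.9798996, 0.2828428)
q' = normalize(q + ½dt·q⊗(0,ω)) = (0.0028, 0.7122, 0.0396, -0.7009)

p' = (1.4440, -2.8760, 1.9720)
q' = (0.0028, 0.7122, 0.0396, -0.7009)
v' = (-1.3693, 0.5507, -0.6587)
ω' = (-1.5050, 0.4118, -1.3200)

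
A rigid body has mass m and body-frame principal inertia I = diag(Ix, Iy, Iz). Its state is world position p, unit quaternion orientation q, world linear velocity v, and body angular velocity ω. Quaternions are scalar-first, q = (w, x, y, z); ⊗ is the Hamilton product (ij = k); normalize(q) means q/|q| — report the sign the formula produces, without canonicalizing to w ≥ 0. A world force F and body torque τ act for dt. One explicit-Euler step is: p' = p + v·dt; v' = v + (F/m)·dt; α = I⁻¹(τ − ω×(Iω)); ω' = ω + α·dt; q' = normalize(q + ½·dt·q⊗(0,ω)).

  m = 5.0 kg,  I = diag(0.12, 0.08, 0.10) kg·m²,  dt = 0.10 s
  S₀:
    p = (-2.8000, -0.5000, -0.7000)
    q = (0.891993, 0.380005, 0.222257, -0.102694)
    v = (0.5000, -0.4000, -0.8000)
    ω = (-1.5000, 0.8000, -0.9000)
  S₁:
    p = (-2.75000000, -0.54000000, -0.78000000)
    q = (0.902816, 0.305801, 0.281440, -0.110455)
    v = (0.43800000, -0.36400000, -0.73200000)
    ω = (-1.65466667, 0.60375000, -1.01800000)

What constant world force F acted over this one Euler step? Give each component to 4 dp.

F = (-3.1000, 1.8000, 3.4000)

velocity change Δv = (-0.06200000, 0.03600000, 0.06800000)
F = m·Δv/dt = (-3.1000, 1.8000, 3.4000)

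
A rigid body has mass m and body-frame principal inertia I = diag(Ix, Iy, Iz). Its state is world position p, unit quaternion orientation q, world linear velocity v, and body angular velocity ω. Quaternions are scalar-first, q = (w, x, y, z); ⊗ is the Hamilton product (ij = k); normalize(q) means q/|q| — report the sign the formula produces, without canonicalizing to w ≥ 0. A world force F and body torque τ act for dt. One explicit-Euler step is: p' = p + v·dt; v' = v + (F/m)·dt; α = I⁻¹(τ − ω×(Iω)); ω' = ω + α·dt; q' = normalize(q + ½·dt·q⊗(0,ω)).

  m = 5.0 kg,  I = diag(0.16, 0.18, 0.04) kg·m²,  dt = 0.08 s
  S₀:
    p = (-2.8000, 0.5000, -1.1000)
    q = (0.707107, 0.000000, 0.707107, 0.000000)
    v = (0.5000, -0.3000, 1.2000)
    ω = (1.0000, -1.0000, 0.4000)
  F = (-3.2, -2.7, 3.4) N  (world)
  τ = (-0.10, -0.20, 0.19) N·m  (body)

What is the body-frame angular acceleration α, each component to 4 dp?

ω×(Iω) gyroscopic = (0.0560, 0.0480, -0.0200)
α = I⁻¹(τ − ω×Iω) = (-0.9750, -1.3778, 5.2500)

α = (-0.9750, -1.3778, 5.2500)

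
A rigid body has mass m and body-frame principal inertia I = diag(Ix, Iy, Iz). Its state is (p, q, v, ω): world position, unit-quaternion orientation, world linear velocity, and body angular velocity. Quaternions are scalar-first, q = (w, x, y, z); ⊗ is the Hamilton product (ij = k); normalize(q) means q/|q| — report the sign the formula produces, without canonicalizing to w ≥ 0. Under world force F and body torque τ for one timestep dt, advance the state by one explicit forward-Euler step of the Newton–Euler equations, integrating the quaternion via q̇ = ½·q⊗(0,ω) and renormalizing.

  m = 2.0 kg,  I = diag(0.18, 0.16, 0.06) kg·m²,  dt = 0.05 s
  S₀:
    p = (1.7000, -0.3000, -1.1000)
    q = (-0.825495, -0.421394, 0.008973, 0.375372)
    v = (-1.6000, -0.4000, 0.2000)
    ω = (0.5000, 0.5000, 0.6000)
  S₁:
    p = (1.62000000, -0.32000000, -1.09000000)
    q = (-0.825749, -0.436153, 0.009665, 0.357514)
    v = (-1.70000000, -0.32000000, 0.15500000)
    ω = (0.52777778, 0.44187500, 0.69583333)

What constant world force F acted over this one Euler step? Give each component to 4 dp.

v₁ − v₀ = (-0.10000000, 0.08000000, -0.04500000)
m·(v₁−v₀)/dt = (-4.0000, 3.2000, -1.8000)

F = (-4.0000, 3.2000, -1.8000)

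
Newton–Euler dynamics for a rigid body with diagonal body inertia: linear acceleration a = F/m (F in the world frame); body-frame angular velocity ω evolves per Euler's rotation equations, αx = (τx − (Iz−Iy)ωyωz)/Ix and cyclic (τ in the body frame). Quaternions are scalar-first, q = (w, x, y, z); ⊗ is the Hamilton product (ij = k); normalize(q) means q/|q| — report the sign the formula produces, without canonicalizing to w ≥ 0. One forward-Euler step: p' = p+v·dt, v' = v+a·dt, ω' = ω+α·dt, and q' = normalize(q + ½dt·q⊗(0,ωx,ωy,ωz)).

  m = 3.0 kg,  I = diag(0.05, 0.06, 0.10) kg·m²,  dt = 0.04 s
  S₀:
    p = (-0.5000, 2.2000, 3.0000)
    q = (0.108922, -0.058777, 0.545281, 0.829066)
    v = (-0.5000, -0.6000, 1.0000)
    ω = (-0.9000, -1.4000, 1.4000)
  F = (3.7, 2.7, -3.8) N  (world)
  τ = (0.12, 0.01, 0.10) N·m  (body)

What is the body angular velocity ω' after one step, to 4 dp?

ω' = (-0.7413, -1.4353, 1.4350)

α = I⁻¹(τ − ω×Iω) = (3.9680, -0.8833, 0.8740)
new body rate ω' = (-0.7413, -1.4353, 1.4350)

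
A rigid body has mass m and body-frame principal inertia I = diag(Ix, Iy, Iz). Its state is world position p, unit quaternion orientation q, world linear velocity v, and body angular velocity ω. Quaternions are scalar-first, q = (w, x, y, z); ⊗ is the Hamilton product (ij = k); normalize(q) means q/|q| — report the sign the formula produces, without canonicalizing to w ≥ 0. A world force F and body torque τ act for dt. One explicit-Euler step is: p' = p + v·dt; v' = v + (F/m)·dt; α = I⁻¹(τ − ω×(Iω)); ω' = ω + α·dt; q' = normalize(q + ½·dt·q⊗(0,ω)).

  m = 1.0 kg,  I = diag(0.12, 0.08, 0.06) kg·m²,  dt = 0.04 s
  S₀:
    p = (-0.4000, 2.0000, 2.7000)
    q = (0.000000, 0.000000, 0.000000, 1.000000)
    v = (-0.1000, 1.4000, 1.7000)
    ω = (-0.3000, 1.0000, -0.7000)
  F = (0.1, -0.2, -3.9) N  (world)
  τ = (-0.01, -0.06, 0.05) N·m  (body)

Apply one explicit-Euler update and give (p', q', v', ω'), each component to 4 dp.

p' = (-0.4040, 2.0560, 2.7680)
q' = (0.0140, -0.0200, -0.0060, 0.9997)
v' = (-0.0960, 1.3920, 1.5440)
ω' = (-0.3080, 0.9637, -0.6747)

a = (0.1000, -0.2000, -3.9000)
new position p' = (-0.4040, 2.0560, 2.7680)
new velocity v' = (-0.0960, 1.3920, 1.5440)
precession coupling ω×(Iω) = (0.0140, 0.0126, 0.0120)
angular accel α = (-0.2000, -0.9075, 0.6333)
ω' = ω + α·dt = (-0.3080, 0.9637, -0.6747)
Hamilton product q⊗(0,ω) = (0.7000000, -1.0000000, -0.3000000, 0.0000000)
q + ½dt·q⊗(0,ω), renormalized = (0.0140, -0.0200, -0.0060, 0.9997)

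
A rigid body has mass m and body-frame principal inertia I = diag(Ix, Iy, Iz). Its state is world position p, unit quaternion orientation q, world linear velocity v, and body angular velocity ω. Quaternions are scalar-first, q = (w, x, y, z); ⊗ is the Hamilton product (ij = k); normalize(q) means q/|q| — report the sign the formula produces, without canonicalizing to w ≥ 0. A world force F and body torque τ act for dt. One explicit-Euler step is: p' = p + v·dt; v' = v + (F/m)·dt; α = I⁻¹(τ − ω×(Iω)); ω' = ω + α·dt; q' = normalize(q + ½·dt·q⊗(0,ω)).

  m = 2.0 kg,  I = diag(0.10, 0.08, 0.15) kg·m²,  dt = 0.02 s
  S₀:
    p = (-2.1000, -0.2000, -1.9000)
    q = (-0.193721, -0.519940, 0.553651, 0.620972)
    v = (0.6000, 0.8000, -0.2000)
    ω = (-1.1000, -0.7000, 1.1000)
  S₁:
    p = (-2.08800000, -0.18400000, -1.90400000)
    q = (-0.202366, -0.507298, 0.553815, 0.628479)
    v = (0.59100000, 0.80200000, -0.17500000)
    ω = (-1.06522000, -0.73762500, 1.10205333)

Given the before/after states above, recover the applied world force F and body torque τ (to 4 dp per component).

velocity change Δv = (-0.00900000, 0.00200000, 0.02500000)
m·(v₁−v₀)/dt = (-0.9000, 0.2000, 2.5000)
rate change Δω = (0.03478000, -0.03762500, 0.00205333)
precession coupling = (-0.0539, 0.0605, -0.0154)
applied torque τ = (0.1200, -0.0900, 0.0000)

F = (-0.9000, 0.2000, 2.5000)
τ = (0.1200, -0.0900, 0.0000)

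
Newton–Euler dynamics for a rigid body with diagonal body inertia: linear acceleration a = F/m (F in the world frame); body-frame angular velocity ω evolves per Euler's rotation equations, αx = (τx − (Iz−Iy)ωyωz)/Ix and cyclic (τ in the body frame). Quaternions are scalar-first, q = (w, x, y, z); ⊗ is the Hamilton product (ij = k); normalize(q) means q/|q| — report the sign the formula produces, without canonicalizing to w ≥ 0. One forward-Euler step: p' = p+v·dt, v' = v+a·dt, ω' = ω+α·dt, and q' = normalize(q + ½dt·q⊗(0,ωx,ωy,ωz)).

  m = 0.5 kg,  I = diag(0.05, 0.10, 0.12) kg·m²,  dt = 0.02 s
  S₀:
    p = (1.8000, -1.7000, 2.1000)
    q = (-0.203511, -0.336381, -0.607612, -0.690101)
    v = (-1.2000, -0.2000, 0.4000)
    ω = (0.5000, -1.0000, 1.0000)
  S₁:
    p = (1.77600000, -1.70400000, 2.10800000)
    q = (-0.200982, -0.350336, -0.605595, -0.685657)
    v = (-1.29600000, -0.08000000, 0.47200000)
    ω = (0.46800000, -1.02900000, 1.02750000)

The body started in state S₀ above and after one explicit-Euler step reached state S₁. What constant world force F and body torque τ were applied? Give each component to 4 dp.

Δω = ω₁−ω₀ = (-0.03200000, -0.02900000, 0.02750000)
precession coupling = (-0.0200, -0.0350, -0.0250)
applied torque τ = (-0.1000, -0.1800, 0.1400)
v₁ − v₀ = (-0.09600000, 0.12000000, 0.07200000)
m·(v₁−v₀)/dt = (-2.4000, 3.0000, 1.8000)

F = (-2.4000, 3.0000, 1.8000)
τ = (-0.1000, -0.1800, 0.1400)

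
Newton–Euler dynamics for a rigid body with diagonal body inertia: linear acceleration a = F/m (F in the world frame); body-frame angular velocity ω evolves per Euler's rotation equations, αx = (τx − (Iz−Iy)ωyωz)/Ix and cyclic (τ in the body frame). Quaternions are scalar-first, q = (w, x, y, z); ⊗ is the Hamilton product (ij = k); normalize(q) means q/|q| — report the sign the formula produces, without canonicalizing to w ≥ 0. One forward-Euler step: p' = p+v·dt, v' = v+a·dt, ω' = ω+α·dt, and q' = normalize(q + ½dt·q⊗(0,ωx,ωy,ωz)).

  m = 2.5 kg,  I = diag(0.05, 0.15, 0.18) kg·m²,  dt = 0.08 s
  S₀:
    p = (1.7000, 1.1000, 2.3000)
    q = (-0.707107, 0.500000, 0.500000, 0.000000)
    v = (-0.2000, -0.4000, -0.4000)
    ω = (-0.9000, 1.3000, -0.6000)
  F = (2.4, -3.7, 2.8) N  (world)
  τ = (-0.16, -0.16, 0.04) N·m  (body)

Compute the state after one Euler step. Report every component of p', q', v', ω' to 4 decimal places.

ω×(Iω) gyroscopic = (-0.0234, -0.0702, -0.1170)
angular accel α = (-2.7320, -0.5987, 0.8722)
ω' = ω + α·dt = (-1.1186, 1.2521, -0.5302)
Hamilton product q⊗(0,ω) = (-0.2000000, 0.3363963, -0.6192391, 1.5242642)
q + ½dt·q⊗(0,ω), renormalized = (-0.7135, 0.5123, 0.4741, 0.0608)
p + v·dt = (1.6840, 1.0680, 2.2680)
new velocity v' = (-0.1232, -0.5184, -0.3104)

p' = (1.6840, 1.0680, 2.2680)
q' = (-0.7135, 0.5123, 0.4741, 0.0608)
v' = (-0.1232, -0.5184, -0.3104)
ω' = (-1.1186, 1.2521, -0.5302)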